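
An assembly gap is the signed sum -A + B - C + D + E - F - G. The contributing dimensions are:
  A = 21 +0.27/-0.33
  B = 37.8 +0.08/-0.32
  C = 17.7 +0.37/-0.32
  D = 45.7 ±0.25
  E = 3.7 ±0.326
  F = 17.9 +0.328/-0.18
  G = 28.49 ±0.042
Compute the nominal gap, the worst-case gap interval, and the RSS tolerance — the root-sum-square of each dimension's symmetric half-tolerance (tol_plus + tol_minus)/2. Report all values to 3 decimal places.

Stack each dimension's contribution:
  -A: nom -21.000 → Σnom=-21.000; wc +0.330/-0.270 → slack +0.330/-0.270; half-tol=0.300, Σhalf²=0.090000
  +B: nom +37.800 → Σnom=16.800; wc +0.080/-0.320 → slack +0.410/-0.590; half-tol=0.200, Σhalf²=0.130000
  -C: nom -17.700 → Σnom=-0.900; wc +0.320/-0.370 → slack +0.730/-0.960; half-tol=0.345, Σhalf²=0.249025
  +D: nom +45.700 → Σnom=44.800; wc +0.250/-0.250 → slack +0.980/-1.210; half-tol=0.250, Σhalf²=0.311525
  +E: nom +3.700 → Σnom=48.500; wc +0.326/-0.326 → slack +1.306/-1.536; half-tol=0.326, Σhalf²=0.417801
  -F: nom -17.900 → Σnom=30.600; wc +0.180/-0.328 → slack +1.486/-1.864; half-tol=0.254, Σhalf²=0.482317
  -G: nom -28.490 → Σnom=2.110; wc +0.042/-0.042 → slack +1.528/-1.906; half-tol=0.042, Σhalf²=0.484081
Nominal = 2.110. Worst-case = [2.110 - 1.906, 2.110 + 1.528] = [0.204, 3.638]. RSS = √0.484081 = 0.696.

nominal=2.110 wc=[0.204,3.638] rss=0.696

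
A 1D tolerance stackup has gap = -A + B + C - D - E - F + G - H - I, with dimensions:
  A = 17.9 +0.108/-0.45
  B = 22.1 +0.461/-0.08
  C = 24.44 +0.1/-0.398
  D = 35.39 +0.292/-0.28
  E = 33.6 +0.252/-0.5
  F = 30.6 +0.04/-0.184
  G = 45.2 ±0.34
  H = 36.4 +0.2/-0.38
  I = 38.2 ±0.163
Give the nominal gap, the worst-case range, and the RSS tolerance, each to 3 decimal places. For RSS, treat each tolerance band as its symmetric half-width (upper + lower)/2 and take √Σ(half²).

nominal=-100.350 wc=[-102.223,-97.492] rss=0.822

Stack each dimension's contribution:
  -A: nom -17.900 → Σnom=-17.900; wc +0.450/-0.108 → slack +0.450/-0.108; half-tol=0.279, Σhalf²=0.077841
  +B: nom +22.100 → Σnom=4.200; wc +0.461/-0.080 → slack +0.911/-0.188; half-tol=0.271, Σhalf²=0.151011
  +C: nom +24.440 → Σnom=28.640; wc +0.100/-0.398 → slack +1.011/-0.586; half-tol=0.249, Σhalf²=0.213012
  -D: nom -35.390 → Σnom=-6.750; wc +0.280/-0.292 → slack +1.291/-0.878; half-tol=0.286, Σhalf²=0.294808
  -E: nom -33.600 → Σnom=-40.350; wc +0.500/-0.252 → slack +1.791/-1.130; half-tol=0.376, Σhalf²=0.436184
  -F: nom -30.600 → Σnom=-70.950; wc +0.184/-0.040 → slack +1.975/-1.170; half-tol=0.112, Σhalf²=0.448728
  +G: nom +45.200 → Σnom=-25.750; wc +0.340/-0.340 → slack +2.315/-1.510; half-tol=0.340, Σhalf²=0.564328
  -H: nom -36.400 → Σnom=-62.150; wc +0.380/-0.200 → slack +2.695/-1.710; half-tol=0.290, Σhalf²=0.648428
  -I: nom -38.200 → Σnom=-100.350; wc +0.163/-0.163 → slack +2.858/-1.873; half-tol=0.163, Σhalf²=0.674997
Nominal = -100.350. Worst-case = [-100.350 - 1.873, -100.350 + 2.858] = [-102.223, -97.492]. RSS = √0.674997 = 0.822.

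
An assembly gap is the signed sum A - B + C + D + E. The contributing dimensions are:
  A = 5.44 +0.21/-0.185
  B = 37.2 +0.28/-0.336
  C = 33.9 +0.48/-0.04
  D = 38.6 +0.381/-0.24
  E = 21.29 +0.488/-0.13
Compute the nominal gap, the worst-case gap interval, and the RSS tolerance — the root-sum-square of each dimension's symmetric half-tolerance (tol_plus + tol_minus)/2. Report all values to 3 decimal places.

nominal=62.030 wc=[61.155,63.925] rss=0.627

Stack each dimension's contribution:
  +A: nom +5.440 → Σnom=5.440; wc +0.210/-0.185 → slack +0.210/-0.185; half-tol=0.198, Σhalf²=0.039006
  -B: nom -37.200 → Σnom=-31.760; wc +0.336/-0.280 → slack +0.546/-0.465; half-tol=0.308, Σhalf²=0.133870
  +C: nom +33.900 → Σnom=2.140; wc +0.480/-0.040 → slack +1.026/-0.505; half-tol=0.260, Σhalf²=0.201470
  +D: nom +38.600 → Σnom=40.740; wc +0.381/-0.240 → slack +1.407/-0.745; half-tol=0.310, Σhalf²=0.297880
  +E: nom +21.290 → Σnom=62.030; wc +0.488/-0.130 → slack +1.895/-0.875; half-tol=0.309, Σhalf²=0.393361
Nominal = 62.030. Worst-case = [62.030 - 0.875, 62.030 + 1.895] = [61.155, 63.925]. RSS = √0.393361 = 0.627.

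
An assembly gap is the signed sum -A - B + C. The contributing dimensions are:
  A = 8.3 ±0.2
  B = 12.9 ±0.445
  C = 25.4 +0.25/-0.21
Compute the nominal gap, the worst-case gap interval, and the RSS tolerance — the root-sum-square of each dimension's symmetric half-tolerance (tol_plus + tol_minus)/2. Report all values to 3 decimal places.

Stack each dimension's contribution:
  -A: nom -8.300 → Σnom=-8.300; wc +0.200/-0.200 → slack +0.200/-0.200; half-tol=0.200, Σhalf²=0.040000
  -B: nom -12.900 → Σnom=-21.200; wc +0.445/-0.445 → slack +0.645/-0.645; half-tol=0.445, Σhalf²=0.238025
  +C: nom +25.400 → Σnom=4.200; wc +0.250/-0.210 → slack +0.895/-0.855; half-tol=0.230, Σhalf²=0.290925
Nominal = 4.200. Worst-case = [4.200 - 0.855, 4.200 + 0.895] = [3.345, 5.095]. RSS = √0.290925 = 0.539.

nominal=4.200 wc=[3.345,5.095] rss=0.539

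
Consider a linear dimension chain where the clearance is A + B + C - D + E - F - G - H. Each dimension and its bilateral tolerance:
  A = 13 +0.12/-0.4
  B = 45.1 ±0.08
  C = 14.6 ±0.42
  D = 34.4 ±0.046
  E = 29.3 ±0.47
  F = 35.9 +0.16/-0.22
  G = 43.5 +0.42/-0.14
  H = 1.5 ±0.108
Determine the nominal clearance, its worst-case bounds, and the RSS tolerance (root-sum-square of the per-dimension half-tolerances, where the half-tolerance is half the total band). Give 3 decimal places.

nominal=-13.300 wc=[-15.404,-11.696] rss=0.774

Stack each dimension's contribution:
  +A: nom +13.000 → Σnom=13.000; wc +0.120/-0.400 → slack +0.120/-0.400; half-tol=0.260, Σhalf²=0.067600
  +B: nom +45.100 → Σnom=58.100; wc +0.080/-0.080 → slack +0.200/-0.480; half-tol=0.080, Σhalf²=0.074000
  +C: nom +14.600 → Σnom=72.700; wc +0.420/-0.420 → slack +0.620/-0.900; half-tol=0.420, Σhalf²=0.250400
  -D: nom -34.400 → Σnom=38.300; wc +0.046/-0.046 → slack +0.666/-0.946; half-tol=0.046, Σhalf²=0.252516
  +E: nom +29.300 → Σnom=67.600; wc +0.470/-0.470 → slack +1.136/-1.416; half-tol=0.470, Σhalf²=0.473416
  -F: nom -35.900 → Σnom=31.700; wc +0.220/-0.160 → slack +1.356/-1.576; half-tol=0.190, Σhalf²=0.509516
  -G: nom -43.500 → Σnom=-11.800; wc +0.140/-0.420 → slack +1.496/-1.996; half-tol=0.280, Σhalf²=0.587916
  -H: nom -1.500 → Σnom=-13.300; wc +0.108/-0.108 → slack +1.604/-2.104; half-tol=0.108, Σhalf²=0.599580
Nominal = -13.300. Worst-case = [-13.300 - 2.104, -13.300 + 1.604] = [-15.404, -11.696]. RSS = √0.599580 = 0.774.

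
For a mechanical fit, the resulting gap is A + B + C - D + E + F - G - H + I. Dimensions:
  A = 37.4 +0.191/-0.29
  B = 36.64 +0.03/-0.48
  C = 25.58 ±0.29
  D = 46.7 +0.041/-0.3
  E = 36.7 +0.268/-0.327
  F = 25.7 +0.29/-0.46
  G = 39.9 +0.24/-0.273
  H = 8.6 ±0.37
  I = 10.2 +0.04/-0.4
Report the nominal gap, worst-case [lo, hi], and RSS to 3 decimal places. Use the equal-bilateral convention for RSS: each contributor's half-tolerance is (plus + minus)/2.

nominal=77.020 wc=[74.122,79.072] rss=0.846

Stack each dimension's contribution:
  +A: nom +37.400 → Σnom=37.400; wc +0.191/-0.290 → slack +0.191/-0.290; half-tol=0.240, Σhalf²=0.057840
  +B: nom +36.640 → Σnom=74.040; wc +0.030/-0.480 → slack +0.221/-0.770; half-tol=0.255, Σhalf²=0.122865
  +C: nom +25.580 → Σnom=99.620; wc +0.290/-0.290 → slack +0.511/-1.060; half-tol=0.290, Σhalf²=0.206965
  -D: nom -46.700 → Σnom=52.920; wc +0.300/-0.041 → slack +0.811/-1.101; half-tol=0.170, Σhalf²=0.236035
  +E: nom +36.700 → Σnom=89.620; wc +0.268/-0.327 → slack +1.079/-1.428; half-tol=0.297, Σhalf²=0.324542
  +F: nom +25.700 → Σnom=115.320; wc +0.290/-0.460 → slack +1.369/-1.888; half-tol=0.375, Σhalf²=0.465167
  -G: nom -39.900 → Σnom=75.420; wc +0.273/-0.240 → slack +1.642/-2.128; half-tol=0.257, Σhalf²=0.530959
  -H: nom -8.600 → Σnom=66.820; wc +0.370/-0.370 → slack +2.012/-2.498; half-tol=0.370, Σhalf²=0.667859
  +I: nom +10.200 → Σnom=77.020; wc +0.040/-0.400 → slack +2.052/-2.898; half-tol=0.220, Σhalf²=0.716259
Nominal = 77.020. Worst-case = [77.020 - 2.898, 77.020 + 2.052] = [74.122, 79.072]. RSS = √0.716259 = 0.846.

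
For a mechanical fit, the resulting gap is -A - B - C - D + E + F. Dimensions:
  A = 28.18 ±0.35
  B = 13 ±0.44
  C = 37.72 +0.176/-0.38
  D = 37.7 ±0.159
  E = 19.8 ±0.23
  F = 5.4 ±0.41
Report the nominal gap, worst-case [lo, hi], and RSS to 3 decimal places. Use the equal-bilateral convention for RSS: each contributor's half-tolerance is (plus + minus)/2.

nominal=-91.400 wc=[-93.165,-89.431] rss=0.800

Stack each dimension's contribution:
  -A: nom -28.180 → Σnom=-28.180; wc +0.350/-0.350 → slack +0.350/-0.350; half-tol=0.350, Σhalf²=0.122500
  -B: nom -13.000 → Σnom=-41.180; wc +0.440/-0.440 → slack +0.790/-0.790; half-tol=0.440, Σhalf²=0.316100
  -C: nom -37.720 → Σnom=-78.900; wc +0.380/-0.176 → slack +1.170/-0.966; half-tol=0.278, Σhalf²=0.393384
  -D: nom -37.700 → Σnom=-116.600; wc +0.159/-0.159 → slack +1.329/-1.125; half-tol=0.159, Σhalf²=0.418665
  +E: nom +19.800 → Σnom=-96.800; wc +0.230/-0.230 → slack +1.559/-1.355; half-tol=0.230, Σhalf²=0.471565
  +F: nom +5.400 → Σnom=-91.400; wc +0.410/-0.410 → slack +1.969/-1.765; half-tol=0.410, Σhalf²=0.639665
Nominal = -91.400. Worst-case = [-91.400 - 1.765, -91.400 + 1.969] = [-93.165, -89.431]. RSS = √0.639665 = 0.800.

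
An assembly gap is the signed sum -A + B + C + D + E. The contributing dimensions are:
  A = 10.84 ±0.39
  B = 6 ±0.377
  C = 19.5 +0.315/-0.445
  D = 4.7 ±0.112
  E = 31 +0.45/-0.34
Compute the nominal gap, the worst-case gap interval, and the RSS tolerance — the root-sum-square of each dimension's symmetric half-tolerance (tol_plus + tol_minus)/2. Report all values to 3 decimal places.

nominal=50.360 wc=[48.696,52.004] rss=0.779

Stack each dimension's contribution:
  -A: nom -10.840 → Σnom=-10.840; wc +0.390/-0.390 → slack +0.390/-0.390; half-tol=0.390, Σhalf²=0.152100
  +B: nom +6.000 → Σnom=-4.840; wc +0.377/-0.377 → slack +0.767/-0.767; half-tol=0.377, Σhalf²=0.294229
  +C: nom +19.500 → Σnom=14.660; wc +0.315/-0.445 → slack +1.082/-1.212; half-tol=0.380, Σhalf²=0.438629
  +D: nom +4.700 → Σnom=19.360; wc +0.112/-0.112 → slack +1.194/-1.324; half-tol=0.112, Σhalf²=0.451173
  +E: nom +31.000 → Σnom=50.360; wc +0.450/-0.340 → slack +1.644/-1.664; half-tol=0.395, Σhalf²=0.607198
Nominal = 50.360. Worst-case = [50.360 - 1.664, 50.360 + 1.644] = [48.696, 52.004]. RSS = √0.607198 = 0.779.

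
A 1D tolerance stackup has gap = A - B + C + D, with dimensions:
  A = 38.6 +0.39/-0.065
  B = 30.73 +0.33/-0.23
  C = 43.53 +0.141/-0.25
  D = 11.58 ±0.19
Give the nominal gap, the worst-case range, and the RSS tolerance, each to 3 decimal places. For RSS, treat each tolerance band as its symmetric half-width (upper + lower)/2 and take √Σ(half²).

Stack each dimension's contribution:
  +A: nom +38.600 → Σnom=38.600; wc +0.390/-0.065 → slack +0.390/-0.065; half-tol=0.228, Σhalf²=0.051756
  -B: nom -30.730 → Σnom=7.870; wc +0.230/-0.330 → slack +0.620/-0.395; half-tol=0.280, Σhalf²=0.130156
  +C: nom +43.530 → Σnom=51.400; wc +0.141/-0.250 → slack +0.761/-0.645; half-tol=0.196, Σhalf²=0.168377
  +D: nom +11.580 → Σnom=62.980; wc +0.190/-0.190 → slack +0.951/-0.835; half-tol=0.190, Σhalf²=0.204477
Nominal = 62.980. Worst-case = [62.980 - 0.835, 62.980 + 0.951] = [62.145, 63.931]. RSS = √0.204477 = 0.452.

nominal=62.980 wc=[62.145,63.931] rss=0.452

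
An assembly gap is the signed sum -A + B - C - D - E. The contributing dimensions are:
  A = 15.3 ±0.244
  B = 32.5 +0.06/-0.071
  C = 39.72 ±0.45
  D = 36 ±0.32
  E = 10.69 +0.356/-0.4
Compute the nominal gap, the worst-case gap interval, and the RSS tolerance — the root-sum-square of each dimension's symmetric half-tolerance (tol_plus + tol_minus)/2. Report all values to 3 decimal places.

nominal=-69.210 wc=[-70.651,-67.736] rss=0.715

Stack each dimension's contribution:
  -A: nom -15.300 → Σnom=-15.300; wc +0.244/-0.244 → slack +0.244/-0.244; half-tol=0.244, Σhalf²=0.059536
  +B: nom +32.500 → Σnom=17.200; wc +0.060/-0.071 → slack +0.304/-0.315; half-tol=0.066, Σhalf²=0.063826
  -C: nom -39.720 → Σnom=-22.520; wc +0.450/-0.450 → slack +0.754/-0.765; half-tol=0.450, Σhalf²=0.266326
  -D: nom -36.000 → Σnom=-58.520; wc +0.320/-0.320 → slack +1.074/-1.085; half-tol=0.320, Σhalf²=0.368726
  -E: nom -10.690 → Σnom=-69.210; wc +0.400/-0.356 → slack +1.474/-1.441; half-tol=0.378, Σhalf²=0.511610
Nominal = -69.210. Worst-case = [-69.210 - 1.441, -69.210 + 1.474] = [-70.651, -67.736]. RSS = √0.511610 = 0.715.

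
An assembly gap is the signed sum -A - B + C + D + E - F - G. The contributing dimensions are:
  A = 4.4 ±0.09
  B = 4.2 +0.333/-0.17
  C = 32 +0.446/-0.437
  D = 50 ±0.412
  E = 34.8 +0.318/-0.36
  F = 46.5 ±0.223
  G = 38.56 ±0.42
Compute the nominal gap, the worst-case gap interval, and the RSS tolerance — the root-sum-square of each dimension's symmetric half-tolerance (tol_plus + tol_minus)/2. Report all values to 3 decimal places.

nominal=23.140 wc=[20.865,25.219] rss=0.882

Stack each dimension's contribution:
  -A: nom -4.400 → Σnom=-4.400; wc +0.090/-0.090 → slack +0.090/-0.090; half-tol=0.090, Σhalf²=0.008100
  -B: nom -4.200 → Σnom=-8.600; wc +0.170/-0.333 → slack +0.260/-0.423; half-tol=0.252, Σhalf²=0.071352
  +C: nom +32.000 → Σnom=23.400; wc +0.446/-0.437 → slack +0.706/-0.860; half-tol=0.442, Σhalf²=0.266274
  +D: nom +50.000 → Σnom=73.400; wc +0.412/-0.412 → slack +1.118/-1.272; half-tol=0.412, Σhalf²=0.436018
  +E: nom +34.800 → Σnom=108.200; wc +0.318/-0.360 → slack +1.436/-1.632; half-tol=0.339, Σhalf²=0.550939
  -F: nom -46.500 → Σnom=61.700; wc +0.223/-0.223 → slack +1.659/-1.855; half-tol=0.223, Σhalf²=0.600668
  -G: nom -38.560 → Σnom=23.140; wc +0.420/-0.420 → slack +2.079/-2.275; half-tol=0.420, Σhalf²=0.777068
Nominal = 23.140. Worst-case = [23.140 - 2.275, 23.140 + 2.079] = [20.865, 25.219]. RSS = √0.777068 = 0.882.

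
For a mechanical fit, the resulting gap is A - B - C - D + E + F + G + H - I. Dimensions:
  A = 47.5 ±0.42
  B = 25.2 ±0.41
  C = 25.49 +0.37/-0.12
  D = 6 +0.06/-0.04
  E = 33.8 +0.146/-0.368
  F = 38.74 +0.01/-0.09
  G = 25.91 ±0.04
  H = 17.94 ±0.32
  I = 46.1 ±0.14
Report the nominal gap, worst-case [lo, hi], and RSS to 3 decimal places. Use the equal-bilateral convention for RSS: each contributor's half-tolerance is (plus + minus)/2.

nominal=61.100 wc=[58.882,62.746] rss=0.774

Stack each dimension's contribution:
  +A: nom +47.500 → Σnom=47.500; wc +0.420/-0.420 → slack +0.420/-0.420; half-tol=0.420, Σhalf²=0.176400
  -B: nom -25.200 → Σnom=22.300; wc +0.410/-0.410 → slack +0.830/-0.830; half-tol=0.410, Σhalf²=0.344500
  -C: nom -25.490 → Σnom=-3.190; wc +0.120/-0.370 → slack +0.950/-1.200; half-tol=0.245, Σhalf²=0.404525
  -D: nom -6.000 → Σnom=-9.190; wc +0.040/-0.060 → slack +0.990/-1.260; half-tol=0.050, Σhalf²=0.407025
  +E: nom +33.800 → Σnom=24.610; wc +0.146/-0.368 → slack +1.136/-1.628; half-tol=0.257, Σhalf²=0.473074
  +F: nom +38.740 → Σnom=63.350; wc +0.010/-0.090 → slack +1.146/-1.718; half-tol=0.050, Σhalf²=0.475574
  +G: nom +25.910 → Σnom=89.260; wc +0.040/-0.040 → slack +1.186/-1.758; half-tol=0.040, Σhalf²=0.477174
  +H: nom +17.940 → Σnom=107.200; wc +0.320/-0.320 → slack +1.506/-2.078; half-tol=0.320, Σhalf²=0.579574
  -I: nom -46.100 → Σnom=61.100; wc +0.140/-0.140 → slack +1.646/-2.218; half-tol=0.140, Σhalf²=0.599174
Nominal = 61.100. Worst-case = [61.100 - 2.218, 61.100 + 1.646] = [58.882, 62.746]. RSS = √0.599174 = 0.774.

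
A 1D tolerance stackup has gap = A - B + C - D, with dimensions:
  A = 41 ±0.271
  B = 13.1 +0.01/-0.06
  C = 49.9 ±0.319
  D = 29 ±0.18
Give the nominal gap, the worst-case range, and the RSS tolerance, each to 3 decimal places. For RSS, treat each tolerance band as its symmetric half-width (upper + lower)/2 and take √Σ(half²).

nominal=48.800 wc=[48.020,49.630] rss=0.457

Stack each dimension's contribution:
  +A: nom +41.000 → Σnom=41.000; wc +0.271/-0.271 → slack +0.271/-0.271; half-tol=0.271, Σhalf²=0.073441
  -B: nom -13.100 → Σnom=27.900; wc +0.060/-0.010 → slack +0.331/-0.281; half-tol=0.035, Σhalf²=0.074666
  +C: nom +49.900 → Σnom=77.800; wc +0.319/-0.319 → slack +0.650/-0.600; half-tol=0.319, Σhalf²=0.176427
  -D: nom -29.000 → Σnom=48.800; wc +0.180/-0.180 → slack +0.830/-0.780; half-tol=0.180, Σhalf²=0.208827
Nominal = 48.800. Worst-case = [48.800 - 0.780, 48.800 + 0.830] = [48.020, 49.630]. RSS = √0.208827 = 0.457.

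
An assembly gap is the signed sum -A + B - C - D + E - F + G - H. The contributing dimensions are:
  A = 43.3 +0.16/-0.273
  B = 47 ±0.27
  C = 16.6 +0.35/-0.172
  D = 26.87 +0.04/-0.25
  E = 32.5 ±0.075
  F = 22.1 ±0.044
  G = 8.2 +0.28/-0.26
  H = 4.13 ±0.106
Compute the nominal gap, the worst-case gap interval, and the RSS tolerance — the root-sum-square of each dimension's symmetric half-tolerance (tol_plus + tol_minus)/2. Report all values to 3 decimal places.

Stack each dimension's contribution:
  -A: nom -43.300 → Σnom=-43.300; wc +0.273/-0.160 → slack +0.273/-0.160; half-tol=0.217, Σhalf²=0.046872
  +B: nom +47.000 → Σnom=3.700; wc +0.270/-0.270 → slack +0.543/-0.430; half-tol=0.270, Σhalf²=0.119772
  -C: nom -16.600 → Σnom=-12.900; wc +0.172/-0.350 → slack +0.715/-0.780; half-tol=0.261, Σhalf²=0.187893
  -D: nom -26.870 → Σnom=-39.770; wc +0.250/-0.040 → slack +0.965/-0.820; half-tol=0.145, Σhalf²=0.208918
  +E: nom +32.500 → Σnom=-7.270; wc +0.075/-0.075 → slack +1.040/-0.895; half-tol=0.075, Σhalf²=0.214543
  -F: nom -22.100 → Σnom=-29.370; wc +0.044/-0.044 → slack +1.084/-0.939; half-tol=0.044, Σhalf²=0.216479
  +G: nom +8.200 → Σnom=-21.170; wc +0.280/-0.260 → slack +1.364/-1.199; half-tol=0.270, Σhalf²=0.289379
  -H: nom -4.130 → Σnom=-25.300; wc +0.106/-0.106 → slack +1.470/-1.305; half-tol=0.106, Σhalf²=0.300615
Nominal = -25.300. Worst-case = [-25.300 - 1.305, -25.300 + 1.470] = [-26.605, -23.830]. RSS = √0.300615 = 0.548.

nominal=-25.300 wc=[-26.605,-23.830] rss=0.548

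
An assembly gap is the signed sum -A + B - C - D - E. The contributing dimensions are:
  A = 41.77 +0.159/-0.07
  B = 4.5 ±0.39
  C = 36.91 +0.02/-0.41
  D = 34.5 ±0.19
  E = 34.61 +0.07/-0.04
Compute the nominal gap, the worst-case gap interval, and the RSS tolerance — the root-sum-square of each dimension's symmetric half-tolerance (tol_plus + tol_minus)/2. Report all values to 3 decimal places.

nominal=-143.290 wc=[-144.119,-142.190] rss=0.501

Stack each dimension's contribution:
  -A: nom -41.770 → Σnom=-41.770; wc +0.070/-0.159 → slack +0.070/-0.159; half-tol=0.115, Σhalf²=0.013110
  +B: nom +4.500 → Σnom=-37.270; wc +0.390/-0.390 → slack +0.460/-0.549; half-tol=0.390, Σhalf²=0.165210
  -C: nom -36.910 → Σnom=-74.180; wc +0.410/-0.020 → slack +0.870/-0.569; half-tol=0.215, Σhalf²=0.211435
  -D: nom -34.500 → Σnom=-108.680; wc +0.190/-0.190 → slack +1.060/-0.759; half-tol=0.190, Σhalf²=0.247535
  -E: nom -34.610 → Σnom=-143.290; wc +0.040/-0.070 → slack +1.100/-0.829; half-tol=0.055, Σhalf²=0.250560
Nominal = -143.290. Worst-case = [-143.290 - 0.829, -143.290 + 1.100] = [-144.119, -142.190]. RSS = √0.250560 = 0.501.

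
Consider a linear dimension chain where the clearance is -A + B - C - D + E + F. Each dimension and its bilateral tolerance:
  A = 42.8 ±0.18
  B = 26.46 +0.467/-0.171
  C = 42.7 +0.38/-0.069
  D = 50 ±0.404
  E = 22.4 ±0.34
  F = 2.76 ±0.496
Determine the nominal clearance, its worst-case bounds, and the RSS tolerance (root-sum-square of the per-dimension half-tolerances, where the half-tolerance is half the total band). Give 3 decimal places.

Stack each dimension's contribution:
  -A: nom -42.800 → Σnom=-42.800; wc +0.180/-0.180 → slack +0.180/-0.180; half-tol=0.180, Σhalf²=0.032400
  +B: nom +26.460 → Σnom=-16.340; wc +0.467/-0.171 → slack +0.647/-0.351; half-tol=0.319, Σhalf²=0.134161
  -C: nom -42.700 → Σnom=-59.040; wc +0.069/-0.380 → slack +0.716/-0.731; half-tol=0.225, Σhalf²=0.184561
  -D: nom -50.000 → Σnom=-109.040; wc +0.404/-0.404 → slack +1.120/-1.135; half-tol=0.404, Σhalf²=0.347777
  +E: nom +22.400 → Σnom=-86.640; wc +0.340/-0.340 → slack +1.460/-1.475; half-tol=0.340, Σhalf²=0.463377
  +F: nom +2.760 → Σnom=-83.880; wc +0.496/-0.496 → slack +1.956/-1.971; half-tol=0.496, Σhalf²=0.709393
Nominal = -83.880. Worst-case = [-83.880 - 1.971, -83.880 + 1.956] = [-85.851, -81.924]. RSS = √0.709393 = 0.842.

nominal=-83.880 wc=[-85.851,-81.924] rss=0.842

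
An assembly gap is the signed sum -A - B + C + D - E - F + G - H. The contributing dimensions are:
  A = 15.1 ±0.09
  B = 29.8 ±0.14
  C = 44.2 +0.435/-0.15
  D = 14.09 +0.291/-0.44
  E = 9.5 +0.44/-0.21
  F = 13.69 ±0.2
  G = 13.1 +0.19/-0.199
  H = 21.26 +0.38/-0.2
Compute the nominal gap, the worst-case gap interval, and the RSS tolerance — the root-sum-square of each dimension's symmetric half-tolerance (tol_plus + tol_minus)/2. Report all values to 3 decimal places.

nominal=-17.960 wc=[-19.999,-16.204] rss=0.717

Stack each dimension's contribution:
  -A: nom -15.100 → Σnom=-15.100; wc +0.090/-0.090 → slack +0.090/-0.090; half-tol=0.090, Σhalf²=0.008100
  -B: nom -29.800 → Σnom=-44.900; wc +0.140/-0.140 → slack +0.230/-0.230; half-tol=0.140, Σhalf²=0.027700
  +C: nom +44.200 → Σnom=-0.700; wc +0.435/-0.150 → slack +0.665/-0.380; half-tol=0.292, Σhalf²=0.113256
  +D: nom +14.090 → Σnom=13.390; wc +0.291/-0.440 → slack +0.956/-0.820; half-tol=0.365, Σhalf²=0.246846
  -E: nom -9.500 → Σnom=3.890; wc +0.210/-0.440 → slack +1.166/-1.260; half-tol=0.325, Σhalf²=0.352471
  -F: nom -13.690 → Σnom=-9.800; wc +0.200/-0.200 → slack +1.366/-1.460; half-tol=0.200, Σhalf²=0.392471
  +G: nom +13.100 → Σnom=3.300; wc +0.190/-0.199 → slack +1.556/-1.659; half-tol=0.195, Σhalf²=0.430302
  -H: nom -21.260 → Σnom=-17.960; wc +0.200/-0.380 → slack +1.756/-2.039; half-tol=0.290, Σhalf²=0.514402
Nominal = -17.960. Worst-case = [-17.960 - 2.039, -17.960 + 1.756] = [-19.999, -16.204]. RSS = √0.514402 = 0.717.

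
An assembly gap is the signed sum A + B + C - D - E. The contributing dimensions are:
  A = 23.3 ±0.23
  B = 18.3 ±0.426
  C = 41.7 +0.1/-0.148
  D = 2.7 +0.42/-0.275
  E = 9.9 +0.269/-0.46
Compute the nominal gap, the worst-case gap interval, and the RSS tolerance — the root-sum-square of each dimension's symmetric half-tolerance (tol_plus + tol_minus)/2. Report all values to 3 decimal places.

Stack each dimension's contribution:
  +A: nom +23.300 → Σnom=23.300; wc +0.230/-0.230 → slack +0.230/-0.230; half-tol=0.230, Σhalf²=0.052900
  +B: nom +18.300 → Σnom=41.600; wc +0.426/-0.426 → slack +0.656/-0.656; half-tol=0.426, Σhalf²=0.234376
  +C: nom +41.700 → Σnom=83.300; wc +0.100/-0.148 → slack +0.756/-0.804; half-tol=0.124, Σhalf²=0.249752
  -D: nom -2.700 → Σnom=80.600; wc +0.275/-0.420 → slack +1.031/-1.224; half-tol=0.348, Σhalf²=0.370508
  -E: nom -9.900 → Σnom=70.700; wc +0.460/-0.269 → slack +1.491/-1.493; half-tol=0.365, Σhalf²=0.503369
Nominal = 70.700. Worst-case = [70.700 - 1.493, 70.700 + 1.491] = [69.207, 72.191]. RSS = √0.503369 = 0.709.

nominal=70.700 wc=[69.207,72.191] rss=0.709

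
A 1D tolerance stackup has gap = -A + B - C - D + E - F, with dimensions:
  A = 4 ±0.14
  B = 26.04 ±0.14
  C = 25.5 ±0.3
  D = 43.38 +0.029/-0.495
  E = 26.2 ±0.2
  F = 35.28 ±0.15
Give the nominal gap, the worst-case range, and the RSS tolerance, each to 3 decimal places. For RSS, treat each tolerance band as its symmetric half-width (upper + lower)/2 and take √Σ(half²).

nominal=-55.920 wc=[-56.879,-54.495] rss=0.510

Stack each dimension's contribution:
  -A: nom -4.000 → Σnom=-4.000; wc +0.140/-0.140 → slack +0.140/-0.140; half-tol=0.140, Σhalf²=0.019600
  +B: nom +26.040 → Σnom=22.040; wc +0.140/-0.140 → slack +0.280/-0.280; half-tol=0.140, Σhalf²=0.039200
  -C: nom -25.500 → Σnom=-3.460; wc +0.300/-0.300 → slack +0.580/-0.580; half-tol=0.300, Σhalf²=0.129200
  -D: nom -43.380 → Σnom=-46.840; wc +0.495/-0.029 → slack +1.075/-0.609; half-tol=0.262, Σhalf²=0.197844
  +E: nom +26.200 → Σnom=-20.640; wc +0.200/-0.200 → slack +1.275/-0.809; half-tol=0.200, Σhalf²=0.237844
  -F: nom -35.280 → Σnom=-55.920; wc +0.150/-0.150 → slack +1.425/-0.959; half-tol=0.150, Σhalf²=0.260344
Nominal = -55.920. Worst-case = [-55.920 - 0.959, -55.920 + 1.425] = [-56.879, -54.495]. RSS = √0.260344 = 0.510.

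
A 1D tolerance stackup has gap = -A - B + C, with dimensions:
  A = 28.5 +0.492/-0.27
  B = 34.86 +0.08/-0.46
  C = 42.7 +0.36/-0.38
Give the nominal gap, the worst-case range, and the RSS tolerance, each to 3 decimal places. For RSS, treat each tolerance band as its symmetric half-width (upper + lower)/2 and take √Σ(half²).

nominal=-20.660 wc=[-21.612,-19.570] rss=0.596

Stack each dimension's contribution:
  -A: nom -28.500 → Σnom=-28.500; wc +0.270/-0.492 → slack +0.270/-0.492; half-tol=0.381, Σhalf²=0.145161
  -B: nom -34.860 → Σnom=-63.360; wc +0.460/-0.080 → slack +0.730/-0.572; half-tol=0.270, Σhalf²=0.218061
  +C: nom +42.700 → Σnom=-20.660; wc +0.360/-0.380 → slack +1.090/-0.952; half-tol=0.370, Σhalf²=0.354961
Nominal = -20.660. Worst-case = [-20.660 - 0.952, -20.660 + 1.090] = [-21.612, -19.570]. RSS = √0.354961 = 0.596.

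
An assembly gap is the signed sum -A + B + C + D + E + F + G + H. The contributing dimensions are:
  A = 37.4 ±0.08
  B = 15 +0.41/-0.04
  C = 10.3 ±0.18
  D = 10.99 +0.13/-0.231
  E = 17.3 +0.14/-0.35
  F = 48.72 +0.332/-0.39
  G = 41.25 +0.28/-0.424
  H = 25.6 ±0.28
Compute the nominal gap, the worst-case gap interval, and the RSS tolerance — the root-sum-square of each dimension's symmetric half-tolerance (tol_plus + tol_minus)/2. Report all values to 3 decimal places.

nominal=131.760 wc=[129.785,133.592] rss=0.717

Stack each dimension's contribution:
  -A: nom -37.400 → Σnom=-37.400; wc +0.080/-0.080 → slack +0.080/-0.080; half-tol=0.080, Σhalf²=0.006400
  +B: nom +15.000 → Σnom=-22.400; wc +0.410/-0.040 → slack +0.490/-0.120; half-tol=0.225, Σhalf²=0.057025
  +C: nom +10.300 → Σnom=-12.100; wc +0.180/-0.180 → slack +0.670/-0.300; half-tol=0.180, Σhalf²=0.089425
  +D: nom +10.990 → Σnom=-1.110; wc +0.130/-0.231 → slack +0.800/-0.531; half-tol=0.180, Σhalf²=0.122005
  +E: nom +17.300 → Σnom=16.190; wc +0.140/-0.350 → slack +0.940/-0.881; half-tol=0.245, Σhalf²=0.182030
  +F: nom +48.720 → Σnom=64.910; wc +0.332/-0.390 → slack +1.272/-1.271; half-tol=0.361, Σhalf²=0.312351
  +G: nom +41.250 → Σnom=106.160; wc +0.280/-0.424 → slack +1.552/-1.695; half-tol=0.352, Σhalf²=0.436255
  +H: nom +25.600 → Σnom=131.760; wc +0.280/-0.280 → slack +1.832/-1.975; half-tol=0.280, Σhalf²=0.514655
Nominal = 131.760. Worst-case = [131.760 - 1.975, 131.760 + 1.832] = [129.785, 133.592]. RSS = √0.514655 = 0.717.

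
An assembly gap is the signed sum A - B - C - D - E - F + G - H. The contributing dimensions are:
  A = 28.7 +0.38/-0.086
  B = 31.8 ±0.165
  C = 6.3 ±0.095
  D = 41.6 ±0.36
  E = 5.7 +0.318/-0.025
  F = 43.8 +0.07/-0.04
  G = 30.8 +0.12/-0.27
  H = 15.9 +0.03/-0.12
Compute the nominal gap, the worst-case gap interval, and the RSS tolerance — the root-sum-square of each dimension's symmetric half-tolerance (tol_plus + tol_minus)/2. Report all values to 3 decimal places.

Stack each dimension's contribution:
  +A: nom +28.700 → Σnom=28.700; wc +0.380/-0.086 → slack +0.380/-0.086; half-tol=0.233, Σhalf²=0.054289
  -B: nom -31.800 → Σnom=-3.100; wc +0.165/-0.165 → slack +0.545/-0.251; half-tol=0.165, Σhalf²=0.081514
  -C: nom -6.300 → Σnom=-9.400; wc +0.095/-0.095 → slack +0.640/-0.346; half-tol=0.095, Σhalf²=0.090539
  -D: nom -41.600 → Σnom=-51.000; wc +0.360/-0.360 → slack +1.000/-0.706; half-tol=0.360, Σhalf²=0.220139
  -E: nom -5.700 → Σnom=-56.700; wc +0.025/-0.318 → slack +1.025/-1.024; half-tol=0.172, Σhalf²=0.249551
  -F: nom -43.800 → Σnom=-100.500; wc +0.040/-0.070 → slack +1.065/-1.094; half-tol=0.055, Σhalf²=0.252576
  +G: nom +30.800 → Σnom=-69.700; wc +0.120/-0.270 → slack +1.185/-1.364; half-tol=0.195, Σhalf²=0.290601
  -H: nom -15.900 → Σnom=-85.600; wc +0.120/-0.030 → slack +1.305/-1.394; half-tol=0.075, Σhalf²=0.296226
Nominal = -85.600. Worst-case = [-85.600 - 1.394, -85.600 + 1.305] = [-86.994, -84.295]. RSS = √0.296226 = 0.544.

nominal=-85.600 wc=[-86.994,-84.295] rss=0.544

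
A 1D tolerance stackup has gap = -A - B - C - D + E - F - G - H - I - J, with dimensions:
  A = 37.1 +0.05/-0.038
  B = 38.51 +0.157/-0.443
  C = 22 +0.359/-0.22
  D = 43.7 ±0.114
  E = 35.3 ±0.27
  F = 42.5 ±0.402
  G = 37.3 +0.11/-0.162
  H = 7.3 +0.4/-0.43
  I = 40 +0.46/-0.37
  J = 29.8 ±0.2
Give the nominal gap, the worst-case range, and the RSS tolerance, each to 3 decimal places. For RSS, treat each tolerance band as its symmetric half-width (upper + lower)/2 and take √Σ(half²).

nominal=-262.910 wc=[-265.432,-260.261] rss=0.909

Stack each dimension's contribution:
  -A: nom -37.100 → Σnom=-37.100; wc +0.038/-0.050 → slack +0.038/-0.050; half-tol=0.044, Σhalf²=0.001936
  -B: nom -38.510 → Σnom=-75.610; wc +0.443/-0.157 → slack +0.481/-0.207; half-tol=0.300, Σhalf²=0.091936
  -C: nom -22.000 → Σnom=-97.610; wc +0.220/-0.359 → slack +0.701/-0.566; half-tol=0.289, Σhalf²=0.175746
  -D: nom -43.700 → Σnom=-141.310; wc +0.114/-0.114 → slack +0.815/-0.680; half-tol=0.114, Σhalf²=0.188742
  +E: nom +35.300 → Σnom=-106.010; wc +0.270/-0.270 → slack +1.085/-0.950; half-tol=0.270, Σhalf²=0.261642
  -F: nom -42.500 → Σnom=-148.510; wc +0.402/-0.402 → slack +1.487/-1.352; half-tol=0.402, Σhalf²=0.423246
  -G: nom -37.300 → Σnom=-185.810; wc +0.162/-0.110 → slack +1.649/-1.462; half-tol=0.136, Σhalf²=0.441742
  -H: nom -7.300 → Σnom=-193.110; wc +0.430/-0.400 → slack +2.079/-1.862; half-tol=0.415, Σhalf²=0.613967
  -I: nom -40.000 → Σnom=-233.110; wc +0.370/-0.460 → slack +2.449/-2.322; half-tol=0.415, Σhalf²=0.786192
  -J: nom -29.800 → Σnom=-262.910; wc +0.200/-0.200 → slack +2.649/-2.522; half-tol=0.200, Σhalf²=0.826192
Nominal = -262.910. Worst-case = [-262.910 - 2.522, -262.910 + 2.649] = [-265.432, -260.261]. RSS = √0.826192 = 0.909.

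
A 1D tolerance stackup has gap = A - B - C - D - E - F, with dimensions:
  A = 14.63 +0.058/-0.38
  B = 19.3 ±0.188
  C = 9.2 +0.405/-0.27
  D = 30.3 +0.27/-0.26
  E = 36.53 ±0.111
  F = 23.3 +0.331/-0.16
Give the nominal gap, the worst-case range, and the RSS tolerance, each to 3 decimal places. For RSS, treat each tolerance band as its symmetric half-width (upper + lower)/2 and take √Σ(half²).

nominal=-104.000 wc=[-105.685,-102.953] rss=0.583

Stack each dimension's contribution:
  +A: nom +14.630 → Σnom=14.630; wc +0.058/-0.380 → slack +0.058/-0.380; half-tol=0.219, Σhalf²=0.047961
  -B: nom -19.300 → Σnom=-4.670; wc +0.188/-0.188 → slack +0.246/-0.568; half-tol=0.188, Σhalf²=0.083305
  -C: nom -9.200 → Σnom=-13.870; wc +0.270/-0.405 → slack +0.516/-0.973; half-tol=0.338, Σhalf²=0.197211
  -D: nom -30.300 → Σnom=-44.170; wc +0.260/-0.270 → slack +0.776/-1.243; half-tol=0.265, Σhalf²=0.267436
  -E: nom -36.530 → Σnom=-80.700; wc +0.111/-0.111 → slack +0.887/-1.354; half-tol=0.111, Σhalf²=0.279757
  -F: nom -23.300 → Σnom=-104.000; wc +0.160/-0.331 → slack +1.047/-1.685; half-tol=0.245, Σhalf²=0.340028
Nominal = -104.000. Worst-case = [-104.000 - 1.685, -104.000 + 1.047] = [-105.685, -102.953]. RSS = √0.340028 = 0.583.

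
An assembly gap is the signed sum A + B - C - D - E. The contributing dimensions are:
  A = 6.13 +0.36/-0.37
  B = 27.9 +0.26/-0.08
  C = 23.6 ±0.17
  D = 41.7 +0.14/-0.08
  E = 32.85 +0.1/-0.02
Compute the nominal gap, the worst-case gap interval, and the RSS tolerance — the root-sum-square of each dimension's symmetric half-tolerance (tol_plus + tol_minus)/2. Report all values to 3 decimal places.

Stack each dimension's contribution:
  +A: nom +6.130 → Σnom=6.130; wc +0.360/-0.370 → slack +0.360/-0.370; half-tol=0.365, Σhalf²=0.133225
  +B: nom +27.900 → Σnom=34.030; wc +0.260/-0.080 → slack +0.620/-0.450; half-tol=0.170, Σhalf²=0.162125
  -C: nom -23.600 → Σnom=10.430; wc +0.170/-0.170 → slack +0.790/-0.620; half-tol=0.170, Σhalf²=0.191025
  -D: nom -41.700 → Σnom=-31.270; wc +0.080/-0.140 → slack +0.870/-0.760; half-tol=0.110, Σhalf²=0.203125
  -E: nom -32.850 → Σnom=-64.120; wc +0.020/-0.100 → slack +0.890/-0.860; half-tol=0.060, Σhalf²=0.206725
Nominal = -64.120. Worst-case = [-64.120 - 0.860, -64.120 + 0.890] = [-64.980, -63.230]. RSS = √0.206725 = 0.455.

nominal=-64.120 wc=[-64.980,-63.230] rss=0.455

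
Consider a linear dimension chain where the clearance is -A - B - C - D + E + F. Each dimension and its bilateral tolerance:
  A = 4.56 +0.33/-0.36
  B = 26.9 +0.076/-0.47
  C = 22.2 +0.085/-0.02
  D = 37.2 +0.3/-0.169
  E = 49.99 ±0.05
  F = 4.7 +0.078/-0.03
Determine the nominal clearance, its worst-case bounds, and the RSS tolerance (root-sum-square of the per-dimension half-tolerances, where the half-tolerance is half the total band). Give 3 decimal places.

Stack each dimension's contribution:
  -A: nom -4.560 → Σnom=-4.560; wc +0.360/-0.330 → slack +0.360/-0.330; half-tol=0.345, Σhalf²=0.119025
  -B: nom -26.900 → Σnom=-31.460; wc +0.470/-0.076 → slack +0.830/-0.406; half-tol=0.273, Σhalf²=0.193554
  -C: nom -22.200 → Σnom=-53.660; wc +0.020/-0.085 → slack +0.850/-0.491; half-tol=0.053, Σhalf²=0.196310
  -D: nom -37.200 → Σnom=-90.860; wc +0.169/-0.300 → slack +1.019/-0.791; half-tol=0.234, Σhalf²=0.251300
  +E: nom +49.990 → Σnom=-40.870; wc +0.050/-0.050 → slack +1.069/-0.841; half-tol=0.050, Σhalf²=0.253800
  +F: nom +4.700 → Σnom=-36.170; wc +0.078/-0.030 → slack +1.147/-0.871; half-tol=0.054, Σhalf²=0.256716
Nominal = -36.170. Worst-case = [-36.170 - 0.871, -36.170 + 1.147] = [-37.041, -35.023]. RSS = √0.256716 = 0.507.

nominal=-36.170 wc=[-37.041,-35.023] rss=0.507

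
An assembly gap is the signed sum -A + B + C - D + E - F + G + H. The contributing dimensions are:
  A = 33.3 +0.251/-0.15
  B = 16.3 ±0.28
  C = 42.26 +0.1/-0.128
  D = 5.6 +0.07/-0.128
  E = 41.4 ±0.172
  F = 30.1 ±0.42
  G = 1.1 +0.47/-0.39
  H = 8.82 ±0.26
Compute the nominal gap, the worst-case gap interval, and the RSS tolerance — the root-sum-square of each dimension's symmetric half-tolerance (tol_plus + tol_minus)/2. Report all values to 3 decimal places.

nominal=40.880 wc=[38.909,42.860] rss=0.775

Stack each dimension's contribution:
  -A: nom -33.300 → Σnom=-33.300; wc +0.150/-0.251 → slack +0.150/-0.251; half-tol=0.201, Σhalf²=0.040200
  +B: nom +16.300 → Σnom=-17.000; wc +0.280/-0.280 → slack +0.430/-0.531; half-tol=0.280, Σhalf²=0.118600
  +C: nom +42.260 → Σnom=25.260; wc +0.100/-0.128 → slack +0.530/-0.659; half-tol=0.114, Σhalf²=0.131596
  -D: nom -5.600 → Σnom=19.660; wc +0.128/-0.070 → slack +0.658/-0.729; half-tol=0.099, Σhalf²=0.141397
  +E: nom +41.400 → Σnom=61.060; wc +0.172/-0.172 → slack +0.830/-0.901; half-tol=0.172, Σhalf²=0.170981
  -F: nom -30.100 → Σnom=30.960; wc +0.420/-0.420 → slack +1.250/-1.321; half-tol=0.420, Σhalf²=0.347381
  +G: nom +1.100 → Σnom=32.060; wc +0.470/-0.390 → slack +1.720/-1.711; half-tol=0.430, Σhalf²=0.532281
  +H: nom +8.820 → Σnom=40.880; wc +0.260/-0.260 → slack +1.980/-1.971; half-tol=0.260, Σhalf²=0.599881
Nominal = 40.880. Worst-case = [40.880 - 1.971, 40.880 + 1.980] = [38.909, 42.860]. RSS = √0.599881 = 0.775.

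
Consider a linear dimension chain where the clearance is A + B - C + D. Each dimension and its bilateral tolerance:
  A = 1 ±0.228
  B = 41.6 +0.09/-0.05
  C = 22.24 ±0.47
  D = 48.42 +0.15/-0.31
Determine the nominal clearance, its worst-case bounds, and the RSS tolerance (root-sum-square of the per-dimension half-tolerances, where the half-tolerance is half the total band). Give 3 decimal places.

Stack each dimension's contribution:
  +A: nom +1.000 → Σnom=1.000; wc +0.228/-0.228 → slack +0.228/-0.228; half-tol=0.228, Σhalf²=0.051984
  +B: nom +41.600 → Σnom=42.600; wc +0.090/-0.050 → slack +0.318/-0.278; half-tol=0.070, Σhalf²=0.056884
  -C: nom -22.240 → Σnom=20.360; wc +0.470/-0.470 → slack +0.788/-0.748; half-tol=0.470, Σhalf²=0.277784
  +D: nom +48.420 → Σnom=68.780; wc +0.150/-0.310 → slack +0.938/-1.058; half-tol=0.230, Σhalf²=0.330684
Nominal = 68.780. Worst-case = [68.780 - 1.058, 68.780 + 0.938] = [67.722, 69.718]. RSS = √0.330684 = 0.575.

nominal=68.780 wc=[67.722,69.718] rss=0.575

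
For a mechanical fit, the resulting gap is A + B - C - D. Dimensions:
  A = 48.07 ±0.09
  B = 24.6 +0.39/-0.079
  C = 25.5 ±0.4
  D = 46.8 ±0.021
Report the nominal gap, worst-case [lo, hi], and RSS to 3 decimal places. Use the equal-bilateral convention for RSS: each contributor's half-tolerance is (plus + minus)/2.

nominal=0.370 wc=[-0.220,1.271] rss=0.473

Stack each dimension's contribution:
  +A: nom +48.070 → Σnom=48.070; wc +0.090/-0.090 → slack +0.090/-0.090; half-tol=0.090, Σhalf²=0.008100
  +B: nom +24.600 → Σnom=72.670; wc +0.390/-0.079 → slack +0.480/-0.169; half-tol=0.235, Σhalf²=0.063090
  -C: nom -25.500 → Σnom=47.170; wc +0.400/-0.400 → slack +0.880/-0.569; half-tol=0.400, Σhalf²=0.223090
  -D: nom -46.800 → Σnom=0.370; wc +0.021/-0.021 → slack +0.901/-0.590; half-tol=0.021, Σhalf²=0.223531
Nominal = 0.370. Worst-case = [0.370 - 0.590, 0.370 + 0.901] = [-0.220, 1.271]. RSS = √0.223531 = 0.473.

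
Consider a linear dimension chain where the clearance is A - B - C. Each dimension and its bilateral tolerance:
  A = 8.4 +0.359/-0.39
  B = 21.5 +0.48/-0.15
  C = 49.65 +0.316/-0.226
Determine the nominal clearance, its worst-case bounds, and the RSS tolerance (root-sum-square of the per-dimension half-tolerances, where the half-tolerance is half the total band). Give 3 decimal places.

nominal=-62.750 wc=[-63.936,-62.015] rss=0.559

Stack each dimension's contribution:
  +A: nom +8.400 → Σnom=8.400; wc +0.359/-0.390 → slack +0.359/-0.390; half-tol=0.374, Σhalf²=0.140250
  -B: nom -21.500 → Σnom=-13.100; wc +0.150/-0.480 → slack +0.509/-0.870; half-tol=0.315, Σhalf²=0.239475
  -C: nom -49.650 → Σnom=-62.750; wc +0.226/-0.316 → slack +0.735/-1.186; half-tol=0.271, Σhalf²=0.312916
Nominal = -62.750. Worst-case = [-62.750 - 1.186, -62.750 + 0.735] = [-63.936, -62.015]. RSS = √0.312916 = 0.559.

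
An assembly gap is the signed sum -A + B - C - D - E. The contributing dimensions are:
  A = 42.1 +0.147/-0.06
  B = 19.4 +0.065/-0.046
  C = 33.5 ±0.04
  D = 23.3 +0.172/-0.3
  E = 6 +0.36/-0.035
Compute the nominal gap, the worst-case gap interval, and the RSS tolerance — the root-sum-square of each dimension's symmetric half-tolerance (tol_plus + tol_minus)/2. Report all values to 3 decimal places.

nominal=-85.500 wc=[-86.265,-85.000] rss=0.332

Stack each dimension's contribution:
  -A: nom -42.100 → Σnom=-42.100; wc +0.060/-0.147 → slack +0.060/-0.147; half-tol=0.103, Σhalf²=0.010712
  +B: nom +19.400 → Σnom=-22.700; wc +0.065/-0.046 → slack +0.125/-0.193; half-tol=0.056, Σhalf²=0.013792
  -C: nom -33.500 → Σnom=-56.200; wc +0.040/-0.040 → slack +0.165/-0.233; half-tol=0.040, Σhalf²=0.015392
  -D: nom -23.300 → Σnom=-79.500; wc +0.300/-0.172 → slack +0.465/-0.405; half-tol=0.236, Σhalf²=0.071088
  -E: nom -6.000 → Σnom=-85.500; wc +0.035/-0.360 → slack +0.500/-0.765; half-tol=0.198, Σhalf²=0.110095
Nominal = -85.500. Worst-case = [-85.500 - 0.765, -85.500 + 0.500] = [-86.265, -85.000]. RSS = √0.110095 = 0.332.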